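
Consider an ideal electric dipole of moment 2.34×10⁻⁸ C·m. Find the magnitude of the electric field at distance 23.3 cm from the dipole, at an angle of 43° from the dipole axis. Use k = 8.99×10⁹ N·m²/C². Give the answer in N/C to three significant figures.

E ≈ 2.68×10⁴ N/C

At angle θ the dipole field magnitude is E = (kp/r³)·√(1 + 3cos²θ).
kp/r³ = (8.99×10⁹)(2.34×10⁻⁸) / (0.233)³ = 1.663×10⁴ N/C.
√(1 + 3cos²43°) = √(1 + 3·0.5349) = √2.6046 ≈ 1.6139.
E ≈ 1.663×10⁴ × 1.614 = 2.684×10⁴ N/C.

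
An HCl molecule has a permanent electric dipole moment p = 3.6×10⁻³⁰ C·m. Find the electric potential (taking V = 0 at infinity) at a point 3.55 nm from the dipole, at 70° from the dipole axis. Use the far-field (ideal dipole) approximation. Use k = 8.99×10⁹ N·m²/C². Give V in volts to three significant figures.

The dipole potential is V = kp cosθ / r².
V = (8.99×10⁹)(3.60×10⁻³⁰)·cos70° / (3.55×10⁻⁹)² = 8.783×10⁻⁴ V.

V ≈ 8.78×10⁻⁴ V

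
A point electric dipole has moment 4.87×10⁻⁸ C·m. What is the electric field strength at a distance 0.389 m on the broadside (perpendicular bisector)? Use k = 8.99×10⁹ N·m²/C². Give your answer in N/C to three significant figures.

On the perpendicular bisector E = kp/r³ (half the axial value at the same distance).
E = (8.99×10⁹)(4.87×10⁻⁸) / (0.389)³ = 7438 N/C.

E ≈ 7440 N/C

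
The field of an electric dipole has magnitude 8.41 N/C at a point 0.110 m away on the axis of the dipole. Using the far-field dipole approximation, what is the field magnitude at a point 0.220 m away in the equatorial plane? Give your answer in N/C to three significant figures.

E ≈ 0.526 N/C

Dipole fields scale as 1/r³ in the far field.
The axial field is twice the equatorial field at the same r, so the geometry factor is 1/2.
E₂ = E₁ · (1/2) · (r₁/r₂)³ = 8.41 · 0.5 · (0.110/0.220)³.
(r₁/r₂)³ = (0.5)³ = 0.125.
E₂ ≈ 0.5256 N/C.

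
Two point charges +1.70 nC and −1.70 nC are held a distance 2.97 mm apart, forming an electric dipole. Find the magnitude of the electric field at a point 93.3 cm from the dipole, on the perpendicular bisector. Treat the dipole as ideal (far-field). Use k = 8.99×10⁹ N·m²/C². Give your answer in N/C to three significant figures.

Dipole moment p = qd = (1.70×10⁻⁹ C)(0.00297 m) = 5.049×10⁻¹² C·m.
In the equatorial plane E = kp/r³.
E = (8.99×10⁹)(5.049×10⁻¹²) / (0.933)³ = 0.05589 N/C.

E ≈ 0.0559 N/C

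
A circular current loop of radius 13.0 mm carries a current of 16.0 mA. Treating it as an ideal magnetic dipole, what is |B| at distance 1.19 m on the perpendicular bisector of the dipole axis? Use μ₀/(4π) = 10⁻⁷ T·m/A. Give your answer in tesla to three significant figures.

B ≈ 5.04×10⁻¹³ T

Magnetic moment m = IA = Iπa² = (0.0160)·π·(0.0130)² = 8.495×10⁻⁶ A·m².
In the equatorial plane B = (μ₀/4π)·m/r³ (half the axial value).
B = (10⁻⁷)·(8.495×10⁻⁶) / (1.19)³ = 5.041×10⁻¹³ T.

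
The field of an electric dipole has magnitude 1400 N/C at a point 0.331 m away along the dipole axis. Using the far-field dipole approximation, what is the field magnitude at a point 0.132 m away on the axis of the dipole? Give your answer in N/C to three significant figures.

Dipole fields scale as 1/r³ in the far field; the geometry is the same at both points.
E₂ = E₁ · (r₁/r₂)³ = 1400 · (0.331/0.132)³.
(r₁/r₂)³ = (2.508)³ = 15.77.
E₂ ≈ 2.207×10⁴ N/C.

E ≈ 2.21×10⁴ N/C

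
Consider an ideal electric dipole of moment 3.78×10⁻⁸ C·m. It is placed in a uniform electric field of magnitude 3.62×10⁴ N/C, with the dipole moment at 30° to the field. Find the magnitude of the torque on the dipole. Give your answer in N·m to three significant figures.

Torque on an electric dipole: τ = pE sinθ.
τ = (3.78×10⁻⁸)(3.62×10⁴)·sin30° = 6.842×10⁻⁴ N·m.

τ ≈ 6.84×10⁻⁴ N·m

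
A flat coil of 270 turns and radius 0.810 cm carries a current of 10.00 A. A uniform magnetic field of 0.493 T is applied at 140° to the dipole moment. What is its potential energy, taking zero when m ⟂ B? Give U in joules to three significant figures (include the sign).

m = NIA = NIπa² = 270·(10.0)·π·(0.00810)² = 0.5565 A·m².
U = −m·B = −mB cosθ.
U = −(0.5565)(0.493)·cos140° = 0.2102 J.

U ≈ 0.210 J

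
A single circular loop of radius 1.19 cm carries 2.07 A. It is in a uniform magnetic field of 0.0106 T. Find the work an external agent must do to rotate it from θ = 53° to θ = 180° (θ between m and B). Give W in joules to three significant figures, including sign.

Magnetic moment m = IA = Iπa² = (2.07)·π·(0.0119)² = 9.209×10⁻⁴ A·m².
W_ext = ΔU = −mB cosθ₂ + mB cosθ₁ = mB(cosθ₁ − cosθ₂).
W = (9.209×10⁻⁴)(0.0106)·(cos53° − cos180°) = (9.762×10⁻⁶)·(+1.6018) = 1.564×10⁻⁵ J.

W ≈ 1.56×10⁻⁵ J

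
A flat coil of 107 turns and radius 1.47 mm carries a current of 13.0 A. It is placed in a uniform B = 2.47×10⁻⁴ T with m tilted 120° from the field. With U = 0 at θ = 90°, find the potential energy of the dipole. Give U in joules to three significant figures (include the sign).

U ≈ 1.17×10⁻⁶ J

m = NIA = NIπa² = 107·(13.0)·π·(0.00147)² = 0.009443 A·m².
U = −m·B = −mB cosθ.
U = −(0.009443)(2.47×10⁻⁴)·cos120° = 1.166×10⁻⁶ J.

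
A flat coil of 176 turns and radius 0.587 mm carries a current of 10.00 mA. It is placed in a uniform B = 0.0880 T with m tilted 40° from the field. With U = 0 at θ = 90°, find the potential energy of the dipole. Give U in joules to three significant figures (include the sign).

U ≈ -1.28×10⁻⁷ J

m = NIA = NIπa² = 176·(0.0100)·π·(5.87×10⁻⁴)² = 1.905×10⁻⁶ A·m².
U = −m·B = −mB cosθ.
U = −(1.905×10⁻⁶)(0.0880)·cos40° = -1.284×10⁻⁷ J.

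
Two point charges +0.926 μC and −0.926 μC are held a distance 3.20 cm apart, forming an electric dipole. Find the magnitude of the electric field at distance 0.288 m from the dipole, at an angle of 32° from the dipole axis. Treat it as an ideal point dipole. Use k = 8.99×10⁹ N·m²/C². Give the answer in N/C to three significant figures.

Dipole moment p = qd = (9.26×10⁻⁷ C)(0.0320 m) = 2.963×10⁻⁸ C·m.
At angle θ the dipole field magnitude is E = (kp/r³)·√(1 + 3cos²θ).
kp/r³ = (8.99×10⁹)(2.963×10⁻⁸) / (0.288)³ = 1.115×10⁴ N/C.
√(1 + 3cos²32°) = √(1 + 3·0.7192) = √3.1576 ≈ 1.7770.
E ≈ 1.115×10⁴ × 1.777 = 1.981×10⁴ N/C.

E ≈ 1.98×10⁴ N/C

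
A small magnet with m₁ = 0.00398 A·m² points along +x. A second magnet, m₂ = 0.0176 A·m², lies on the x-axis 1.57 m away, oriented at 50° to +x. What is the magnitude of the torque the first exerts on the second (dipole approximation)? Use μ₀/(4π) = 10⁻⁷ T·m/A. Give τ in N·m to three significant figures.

Dipole B is on the axis of dipole A, so B₁ there is axial: B₁ = (μ₀/4π)·2m₁/r³ along +x.
B₁ = 2(10⁻⁷)(0.00398)/(1.57)³ = 2.057×10⁻¹⁰ T.
τ = m₂ B₁ sinθ.
τ = (0.0176)(2.057×10⁻¹⁰)·sin50° = 2.773×10⁻¹² N·m.

τ ≈ 2.77×10⁻¹² N·m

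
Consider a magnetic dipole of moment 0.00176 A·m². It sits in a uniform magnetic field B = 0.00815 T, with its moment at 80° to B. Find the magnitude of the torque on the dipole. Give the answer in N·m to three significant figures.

Torque on a magnetic dipole: τ = mB sinθ.
τ = (0.00176)(0.00815)·sin80° = 1.413×10⁻⁵ N·m.

τ ≈ 1.41×10⁻⁵ N·m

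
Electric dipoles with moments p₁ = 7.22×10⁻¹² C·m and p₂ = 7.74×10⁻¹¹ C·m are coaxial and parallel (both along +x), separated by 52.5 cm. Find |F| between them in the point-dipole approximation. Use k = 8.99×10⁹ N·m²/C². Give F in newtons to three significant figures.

F ≈ 3.97×10⁻¹⁰ N

On-axis field of dipole 1 at distance r: E = 2kp₁/r³. Force on dipole 2 is F = p₂·dE/dr (gradient along axis).
dE/dr = −6kp₁/r⁴, so |F| = 6kp₁p₂/r⁴ (attractive for aligned moments).
F = 6(8.99×10⁹)(7.22×10⁻¹²)(7.74×10⁻¹¹)/(0.525)⁴ = 3.968×10⁻¹⁰ N.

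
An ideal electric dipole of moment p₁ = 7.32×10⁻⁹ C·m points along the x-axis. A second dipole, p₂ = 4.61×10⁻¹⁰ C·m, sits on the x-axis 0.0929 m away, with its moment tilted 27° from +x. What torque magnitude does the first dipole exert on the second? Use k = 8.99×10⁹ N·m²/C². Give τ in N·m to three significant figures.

τ ≈ 3.44×10⁻⁵ N·m

The second dipole sits on the axis of the first, so the field there is axial: E₁ = 2kp₁/r³ along +x.
E₁ = 2(8.99×10⁹)(7.32×10⁻⁹)/(0.0929)³ = 1.642×10⁵ N/C.
Torque on the second dipole: τ = p₂ E₁ sinθ.
τ = (4.61×10⁻¹⁰)(1.642×10⁵)·sin27° = 3.436×10⁻⁵ N·m.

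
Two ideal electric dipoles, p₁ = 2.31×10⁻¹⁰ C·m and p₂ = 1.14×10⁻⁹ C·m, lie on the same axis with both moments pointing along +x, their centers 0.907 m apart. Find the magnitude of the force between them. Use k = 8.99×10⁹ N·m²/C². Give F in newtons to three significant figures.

On-axis field of dipole 1 at distance r: E = 2kp₁/r³. Force on dipole 2 is F = p₂·dE/dr (gradient along axis).
dE/dr = −6kp₁/r⁴, so |F| = 6kp₁p₂/r⁴ (attractive for aligned moments).
F = 6(8.99×10⁹)(2.31×10⁻¹⁰)(1.14×10⁻⁹)/(0.907)⁴ = 2.099×10⁻⁸ N.

F ≈ 2.10×10⁻⁸ N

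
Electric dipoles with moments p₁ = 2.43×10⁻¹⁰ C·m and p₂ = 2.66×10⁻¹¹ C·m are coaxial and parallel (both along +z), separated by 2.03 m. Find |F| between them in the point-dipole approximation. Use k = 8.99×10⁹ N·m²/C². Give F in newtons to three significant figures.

On-axis field of dipole 1 at distance r: E = 2kp₁/r³. Force on dipole 2 is F = p₂·dE/dr (gradient along axis).
dE/dr = −6kp₁/r⁴, so |F| = 6kp₁p₂/r⁴ (attractive for aligned moments).
F = 6(8.99×10⁹)(2.43×10⁻¹⁰)(2.66×10⁻¹¹)/(2.03)⁴ = 2.053×10⁻¹¹ N.

F ≈ 2.05×10⁻¹¹ N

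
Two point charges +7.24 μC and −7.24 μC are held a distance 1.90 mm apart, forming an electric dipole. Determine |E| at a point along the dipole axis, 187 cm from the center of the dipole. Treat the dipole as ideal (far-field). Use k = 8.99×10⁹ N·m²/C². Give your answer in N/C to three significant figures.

E ≈ 37.8 N/C

Dipole moment p = qd = (7.24×10⁻⁶ C)(0.00190 m) = 1.376×10⁻⁸ C·m.
On the dipole axis E = 2kp/r³.
E = 2·(8.99×10⁹)(1.376×10⁻⁸) / (1.87)³ = 37.83 N/C.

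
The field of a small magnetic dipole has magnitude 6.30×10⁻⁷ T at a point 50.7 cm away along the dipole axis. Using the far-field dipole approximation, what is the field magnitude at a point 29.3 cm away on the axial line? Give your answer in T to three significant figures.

Dipole fields scale as 1/r³ in the far field; the geometry is the same at both points.
B₂ = B₁ · (r₁/r₂)³ = 6.30×10⁻⁷ · (50.7/29.3)³.
(r₁/r₂)³ = (1.73)³ = 5.181.
B₂ ≈ 3.264×10⁻⁶ T.

B ≈ 3.26×10⁻⁶ T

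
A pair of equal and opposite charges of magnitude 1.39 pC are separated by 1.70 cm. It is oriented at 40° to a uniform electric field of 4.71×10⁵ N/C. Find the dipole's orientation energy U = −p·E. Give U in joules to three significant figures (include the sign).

U ≈ -8.53×10⁻⁹ J

Dipole moment p = qd = (1.39×10⁻¹² C)(0.0170 m) = 2.363×10⁻¹⁴ C·m.
U = −p·E = −pE cosθ.
U = −(2.363×10⁻¹⁴)(4.71×10⁵)·cos40° = -8.526×10⁻⁹ J.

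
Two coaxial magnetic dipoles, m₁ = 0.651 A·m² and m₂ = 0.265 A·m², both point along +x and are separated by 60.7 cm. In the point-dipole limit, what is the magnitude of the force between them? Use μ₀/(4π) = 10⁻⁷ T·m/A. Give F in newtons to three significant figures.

On-axis B of dipole 1: B = (μ₀/4π)·2m₁/r³. Force on dipole 2: F = m₂·dB/dr.
dB/dr = −(μ₀/4π)·6m₁/r⁴, so |F| = (μ₀/4π)·6m₁m₂/r⁴.
F = 6(10⁻⁷)(0.651)(0.265)/(0.607)⁴ = 7.625×10⁻⁷ N.

F ≈ 7.62×10⁻⁷ N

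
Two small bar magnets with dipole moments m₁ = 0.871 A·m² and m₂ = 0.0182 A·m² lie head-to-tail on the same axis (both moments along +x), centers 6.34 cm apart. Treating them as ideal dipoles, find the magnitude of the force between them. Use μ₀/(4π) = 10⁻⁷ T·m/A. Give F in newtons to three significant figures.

On-axis B of dipole 1: B = (μ₀/4π)·2m₁/r³. Force on dipole 2: F = m₂·dB/dr.
dB/dr = −(μ₀/4π)·6m₁/r⁴, so |F| = (μ₀/4π)·6m₁m₂/r⁴.
F = 6(10⁻⁷)(0.871)(0.0182)/(0.0634)⁴ = 5.887×10⁻⁴ N.

F ≈ 5.89×10⁻⁴ N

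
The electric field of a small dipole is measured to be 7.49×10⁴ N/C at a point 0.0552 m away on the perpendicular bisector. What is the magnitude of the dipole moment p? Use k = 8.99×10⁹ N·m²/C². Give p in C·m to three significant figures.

p ≈ 1.40×10⁻⁹ C·m

In the equatorial plane E = kp/r³, so p = Er³/(k).
p = (7.49×10⁴)·(0.0552)³ / (8.99×10⁹) = 1.401×10⁻⁹ C·m.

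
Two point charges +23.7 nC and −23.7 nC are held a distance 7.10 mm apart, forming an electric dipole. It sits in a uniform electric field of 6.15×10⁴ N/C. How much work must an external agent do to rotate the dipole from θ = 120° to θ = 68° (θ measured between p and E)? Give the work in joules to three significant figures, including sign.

Dipole moment p = qd = (2.37×10⁻⁸ C)(0.00710 m) = 1.683×10⁻¹⁰ C·m.
W_ext = ΔU = U(θ₂) − U(θ₁) = −pE cosθ₂ − (−pE cosθ₁) = pE(cosθ₁ − cosθ₂).
W = (1.683×10⁻¹⁰)(6.15×10⁴)·(cos120° − cos68°) = (1.035×10⁻⁵)·(-0.8746) = -9.053×10⁻⁶ J.

W ≈ -9.05×10⁻⁶ J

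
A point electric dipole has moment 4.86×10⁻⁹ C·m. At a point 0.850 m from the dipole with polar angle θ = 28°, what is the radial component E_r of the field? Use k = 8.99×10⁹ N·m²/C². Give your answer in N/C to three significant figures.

E_r ≈ 126 N/C

For a dipole, E_r = (2kp cosθ)/r³.
kp/r³ = (8.99×10⁹)(4.86×10⁻⁹)/(0.850)³ = 71.14 N/C.
E_r = 2·71.14·cos28° = 125.6 N/C.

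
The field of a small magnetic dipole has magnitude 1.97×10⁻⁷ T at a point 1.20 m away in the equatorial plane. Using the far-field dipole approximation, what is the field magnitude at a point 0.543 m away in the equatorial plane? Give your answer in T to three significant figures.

Dipole fields scale as 1/r³ in the far field; the geometry is the same at both points.
B₂ = B₁ · (r₁/r₂)³ = 1.97×10⁻⁷ · (1.20/0.543)³.
(r₁/r₂)³ = (2.21)³ = 10.79.
B₂ ≈ 2.126×10⁻⁶ T.

B ≈ 2.13×10⁻⁶ T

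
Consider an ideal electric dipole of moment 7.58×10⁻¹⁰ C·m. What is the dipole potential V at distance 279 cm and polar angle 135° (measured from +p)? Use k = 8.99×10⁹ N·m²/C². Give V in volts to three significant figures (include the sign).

V ≈ -0.619 V

The dipole potential is V = kp cosθ / r².
V = (8.99×10⁹)(7.58×10⁻¹⁰)·cos135° / (2.79)² = -0.6190 V.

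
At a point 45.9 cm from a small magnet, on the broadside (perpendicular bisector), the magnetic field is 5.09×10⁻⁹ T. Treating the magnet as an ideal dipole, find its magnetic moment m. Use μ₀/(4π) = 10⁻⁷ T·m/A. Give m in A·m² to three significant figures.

m ≈ 0.00492 A·m²

In the equatorial plane B = (μ₀/4π)·m/r³, so m = Br³·4π/(μ₀).
m = (5.09×10⁻⁹)·(0.459)³ / (10⁻⁷) = 0.004922 A·m².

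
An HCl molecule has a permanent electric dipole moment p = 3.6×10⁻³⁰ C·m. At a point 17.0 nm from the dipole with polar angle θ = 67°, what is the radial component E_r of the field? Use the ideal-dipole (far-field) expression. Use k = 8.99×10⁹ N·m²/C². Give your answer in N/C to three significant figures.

For a dipole, E_r = (2kp cosθ)/r³.
kp/r³ = (8.99×10⁹)(3.60×10⁻³⁰)/(1.70×10⁻⁸)³ = 6587 N/C.
E_r = 2·6587·cos67° = 5148 N/C.

E_r ≈ 5150 N/C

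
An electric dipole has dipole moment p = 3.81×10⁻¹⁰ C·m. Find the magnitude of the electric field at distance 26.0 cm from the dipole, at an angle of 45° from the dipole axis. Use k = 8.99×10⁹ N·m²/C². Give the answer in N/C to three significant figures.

At angle θ the dipole field magnitude is E = (kp/r³)·√(1 + 3cos²θ).
kp/r³ = (8.99×10⁹)(3.81×10⁻¹⁰) / (0.260)³ = 194.9 N/C.
√(1 + 3cos²45°) = √(1 + 3·0.5000) = √2.5000 ≈ 1.5811.
E ≈ 194.9 × 1.581 = 308.1 N/C.

E ≈ 308 N/C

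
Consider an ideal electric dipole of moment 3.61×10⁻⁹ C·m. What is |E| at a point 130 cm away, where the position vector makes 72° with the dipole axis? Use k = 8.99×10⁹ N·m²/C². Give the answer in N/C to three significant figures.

E ≈ 16.8 N/C

At angle θ the dipole field magnitude is E = (kp/r³)·√(1 + 3cos²θ).
kp/r³ = (8.99×10⁹)(3.61×10⁻⁹) / (1.30)³ = 14.77 N/C.
√(1 + 3cos²72°) = √(1 + 3·0.0955) = √1.2865 ≈ 1.1342.
E ≈ 14.77 × 1.134 = 16.75 N/C.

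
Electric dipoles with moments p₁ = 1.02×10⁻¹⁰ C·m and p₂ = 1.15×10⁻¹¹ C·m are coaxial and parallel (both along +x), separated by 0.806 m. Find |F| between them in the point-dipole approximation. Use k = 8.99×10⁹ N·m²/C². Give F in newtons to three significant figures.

F ≈ 1.50×10⁻¹⁰ N

On-axis field of dipole 1 at distance r: E = 2kp₁/r³. Force on dipole 2 is F = p₂·dE/dr (gradient along axis).
dE/dr = −6kp₁/r⁴, so |F| = 6kp₁p₂/r⁴ (attractive for aligned moments).
F = 6(8.99×10⁹)(1.02×10⁻¹⁰)(1.15×10⁻¹¹)/(0.806)⁴ = 1.499×10⁻¹⁰ N.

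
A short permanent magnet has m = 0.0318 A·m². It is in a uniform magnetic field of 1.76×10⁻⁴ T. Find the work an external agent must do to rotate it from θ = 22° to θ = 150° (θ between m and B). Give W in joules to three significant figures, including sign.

W_ext = ΔU = −mB cosθ₂ + mB cosθ₁ = mB(cosθ₁ − cosθ₂).
W = (0.0318)(1.76×10⁻⁴)·(cos22° − cos150°) = (5.597×10⁻⁶)·(+1.7932) = 1.004×10⁻⁵ J.

W ≈ 1.00×10⁻⁵ J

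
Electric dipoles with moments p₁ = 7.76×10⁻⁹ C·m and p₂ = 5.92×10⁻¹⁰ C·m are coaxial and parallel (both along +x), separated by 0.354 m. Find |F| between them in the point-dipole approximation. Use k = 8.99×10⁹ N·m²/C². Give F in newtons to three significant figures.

On-axis field of dipole 1 at distance r: E = 2kp₁/r³. Force on dipole 2 is F = p₂·dE/dr (gradient along axis).
dE/dr = −6kp₁/r⁴, so |F| = 6kp₁p₂/r⁴ (attractive for aligned moments).
F = 6(8.99×10⁹)(7.76×10⁻⁹)(5.92×10⁻¹⁰)/(0.354)⁴ = 1.578×10⁻⁵ N.

F ≈ 1.58×10⁻⁵ N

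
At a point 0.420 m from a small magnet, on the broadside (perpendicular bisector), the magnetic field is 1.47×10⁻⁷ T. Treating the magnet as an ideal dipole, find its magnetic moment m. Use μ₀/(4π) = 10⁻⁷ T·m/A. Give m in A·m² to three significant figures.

In the equatorial plane B = (μ₀/4π)·m/r³, so m = Br³·4π/(μ₀).
m = (1.47×10⁻⁷)·(0.420)³ / (10⁻⁷) = 0.1089 A·m².

m ≈ 0.109 A·m²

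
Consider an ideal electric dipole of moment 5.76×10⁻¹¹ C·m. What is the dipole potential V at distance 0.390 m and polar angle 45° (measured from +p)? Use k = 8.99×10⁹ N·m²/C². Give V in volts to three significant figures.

V ≈ 2.41 V

The dipole potential is V = kp cosθ / r².
V = (8.99×10⁹)(5.76×10⁻¹¹)·cos45° / (0.390)² = 2.407 V.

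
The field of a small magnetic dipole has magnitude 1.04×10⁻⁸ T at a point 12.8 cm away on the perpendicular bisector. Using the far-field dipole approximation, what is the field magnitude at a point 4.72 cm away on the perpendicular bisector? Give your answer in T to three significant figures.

B ≈ 2.07×10⁻⁷ T

Dipole fields scale as 1/r³ in the far field; the geometry is the same at both points.
B₂ = B₁ · (r₁/r₂)³ = 1.04×10⁻⁸ · (12.8/4.72)³.
(r₁/r₂)³ = (2.712)³ = 19.94.
B₂ ≈ 2.074×10⁻⁷ T.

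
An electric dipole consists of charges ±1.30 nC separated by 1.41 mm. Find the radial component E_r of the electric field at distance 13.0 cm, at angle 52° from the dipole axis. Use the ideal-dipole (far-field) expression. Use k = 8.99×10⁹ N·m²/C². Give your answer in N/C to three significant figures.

Dipole moment p = qd = (1.30×10⁻⁹ C)(0.00141 m) = 1.833×10⁻¹² C·m.
For a dipole, E_r = (2kp cosθ)/r³.
kp/r³ = (8.99×10⁹)(1.833×10⁻¹²)/(0.130)³ = 7.501 N/C.
E_r = 2·7.501·cos52° = 9.236 N/C.

E_r ≈ 9.24 N/C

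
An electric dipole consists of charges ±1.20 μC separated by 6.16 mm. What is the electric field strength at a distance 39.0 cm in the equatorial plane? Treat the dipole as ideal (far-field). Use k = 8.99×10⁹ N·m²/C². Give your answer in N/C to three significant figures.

E ≈ 1120 N/C

Dipole moment p = qd = (1.20×10⁻⁶ C)(0.00616 m) = 7.392×10⁻⁹ C·m.
On the perpendicular bisector E = kp/r³ (half the axial value at the same distance).
E = (8.99×10⁹)(7.392×10⁻⁹) / (0.390)³ = 1120 N/C.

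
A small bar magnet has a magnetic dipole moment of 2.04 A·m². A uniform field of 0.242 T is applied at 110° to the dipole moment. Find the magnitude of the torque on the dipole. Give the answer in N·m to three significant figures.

τ ≈ 0.464 N·m

Torque on a magnetic dipole: τ = mB sinθ.
τ = (2.04)(0.242)·sin110° = 0.4639 N·m.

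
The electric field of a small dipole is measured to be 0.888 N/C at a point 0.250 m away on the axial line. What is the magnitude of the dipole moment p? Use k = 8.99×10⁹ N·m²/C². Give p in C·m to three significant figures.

p ≈ 7.72×10⁻¹³ C·m

On axis E = 2kp/r³, so p = Er³/(2k).
p = (0.888)·(0.250)³ / (2·8.99×10⁹) = 7.717×10⁻¹³ C·m.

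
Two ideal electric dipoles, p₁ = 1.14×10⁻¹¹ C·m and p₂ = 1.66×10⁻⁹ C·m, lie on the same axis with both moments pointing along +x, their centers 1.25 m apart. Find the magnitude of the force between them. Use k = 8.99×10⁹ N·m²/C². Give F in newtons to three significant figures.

On-axis field of dipole 1 at distance r: E = 2kp₁/r³. Force on dipole 2 is F = p₂·dE/dr (gradient along axis).
dE/dr = −6kp₁/r⁴, so |F| = 6kp₁p₂/r⁴ (attractive for aligned moments).
F = 6(8.99×10⁹)(1.14×10⁻¹¹)(1.66×10⁻⁹)/(1.25)⁴ = 4.181×10⁻¹⁰ N.

F ≈ 4.18×10⁻¹⁰ N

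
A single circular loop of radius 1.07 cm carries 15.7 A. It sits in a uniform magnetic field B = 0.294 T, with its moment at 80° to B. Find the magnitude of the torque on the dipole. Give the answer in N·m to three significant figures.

τ ≈ 0.00163 N·m

Magnetic moment m = IA = Iπa² = (15.7)·π·(0.0107)² = 0.005647 A·m².
Torque on a magnetic dipole: τ = mB sinθ.
τ = (0.005647)(0.294)·sin80° = 0.001635 N·m.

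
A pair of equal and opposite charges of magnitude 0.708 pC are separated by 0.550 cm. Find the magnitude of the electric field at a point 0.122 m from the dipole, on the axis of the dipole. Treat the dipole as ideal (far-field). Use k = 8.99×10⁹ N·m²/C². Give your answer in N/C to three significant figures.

E ≈ 0.0386 N/C

Dipole moment p = qd = (7.08×10⁻¹³ C)(0.00550 m) = 3.894×10⁻¹⁵ C·m.
On the dipole axis E = 2kp/r³.
E = 2·(8.99×10⁹)(3.894×10⁻¹⁵) / (0.122)³ = 0.03856 N/C.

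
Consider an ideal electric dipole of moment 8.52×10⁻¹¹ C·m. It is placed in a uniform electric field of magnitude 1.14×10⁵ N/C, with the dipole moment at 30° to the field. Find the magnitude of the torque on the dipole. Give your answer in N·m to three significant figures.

Torque on an electric dipole: τ = pE sinθ.
τ = (8.52×10⁻¹¹)(1.14×10⁵)·sin30° = 4.856×10⁻⁶ N·m.

τ ≈ 4.86×10⁻⁶ N·m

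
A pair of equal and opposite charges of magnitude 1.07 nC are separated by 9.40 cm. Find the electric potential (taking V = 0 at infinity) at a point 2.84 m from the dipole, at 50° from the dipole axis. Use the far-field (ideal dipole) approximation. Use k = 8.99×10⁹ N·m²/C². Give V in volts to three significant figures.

Dipole moment p = qd = (1.07×10⁻⁹ C)(0.0940 m) = 1.006×10⁻¹⁰ C·m.
The dipole potential is V = kp cosθ / r².
V = (8.99×10⁹)(1.006×10⁻¹⁰)·cos50° / (2.84)² = 0.07208 V.

V ≈ 0.0721 V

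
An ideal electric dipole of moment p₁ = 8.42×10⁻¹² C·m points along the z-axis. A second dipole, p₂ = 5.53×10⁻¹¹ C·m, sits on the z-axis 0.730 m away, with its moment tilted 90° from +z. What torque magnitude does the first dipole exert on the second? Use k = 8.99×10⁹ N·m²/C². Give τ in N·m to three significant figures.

τ ≈ 2.15×10⁻¹¹ N·m

The second dipole sits on the axis of the first, so the field there is axial: E₁ = 2kp₁/r³ along +z.
E₁ = 2(8.99×10⁹)(8.42×10⁻¹²)/(0.730)³ = 0.3892 N/C.
Torque on the second dipole: τ = p₂ E₁ sinθ.
τ = (5.53×10⁻¹¹)(0.3892)·sin90° = 2.152×10⁻¹¹ N·m.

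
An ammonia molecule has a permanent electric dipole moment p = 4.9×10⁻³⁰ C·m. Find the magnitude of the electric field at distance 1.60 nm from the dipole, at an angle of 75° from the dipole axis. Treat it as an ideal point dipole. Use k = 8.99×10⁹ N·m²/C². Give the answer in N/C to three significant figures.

E ≈ 1.18×10⁷ N/C

At angle θ the dipole field magnitude is E = (kp/r³)·√(1 + 3cos²θ).
kp/r³ = (8.99×10⁹)(4.90×10⁻³⁰) / (1.60×10⁻⁹)³ = 1.075×10⁷ N/C.
√(1 + 3cos²75°) = √(1 + 3·0.0670) = √1.2010 ≈ 1.0959.
E ≈ 1.075×10⁷ × 1.096 = 1.179×10⁷ N/C.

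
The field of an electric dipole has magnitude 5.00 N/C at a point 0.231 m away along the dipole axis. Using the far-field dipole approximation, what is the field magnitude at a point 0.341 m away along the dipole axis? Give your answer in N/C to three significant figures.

Dipole fields scale as 1/r³ in the far field; the geometry is the same at both points.
E₂ = E₁ · (r₁/r₂)³ = 5.00 · (0.231/0.341)³.
(r₁/r₂)³ = (0.6774)³ = 0.3109.
E₂ ≈ 1.554 N/C.

E ≈ 1.55 N/C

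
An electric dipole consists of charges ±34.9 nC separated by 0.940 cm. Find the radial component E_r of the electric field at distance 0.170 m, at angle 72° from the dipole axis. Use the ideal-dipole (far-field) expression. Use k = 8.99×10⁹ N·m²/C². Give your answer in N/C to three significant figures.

Dipole moment p = qd = (3.49×10⁻⁸ C)(0.00940 m) = 3.281×10⁻¹⁰ C·m.
For a dipole, E_r = (2kp cosθ)/r³.
kp/r³ = (8.99×10⁹)(3.281×10⁻¹⁰)/(0.170)³ = 600.4 N/C.
E_r = 2·600.4·cos72° = 371.0 N/C.

E_r ≈ 371 N/C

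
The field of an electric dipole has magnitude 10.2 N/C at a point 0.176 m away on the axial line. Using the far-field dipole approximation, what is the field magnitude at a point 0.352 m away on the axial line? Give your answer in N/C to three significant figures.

E ≈ 1.27 N/C

Dipole fields scale as 1/r³ in the far field; the geometry is the same at both points.
E₂ = E₁ · (r₁/r₂)³ = 10.2 · (0.176/0.352)³.
(r₁/r₂)³ = (0.5)³ = 0.125.
E₂ ≈ 1.275 N/C.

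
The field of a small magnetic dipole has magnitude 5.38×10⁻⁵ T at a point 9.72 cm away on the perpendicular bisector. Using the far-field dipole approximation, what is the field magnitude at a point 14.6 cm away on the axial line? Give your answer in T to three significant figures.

B ≈ 3.18×10⁻⁵ T

Dipole fields scale as 1/r³ in the far field.
The axial field is twice the equatorial field at the same r, so the geometry factor is 2/1.
B₂ = B₁ · (2/1) · (r₁/r₂)³ = 5.38×10⁻⁵ · 2 · (9.72/14.6)³.
(r₁/r₂)³ = (0.6658)³ = 0.2951.
B₂ ≈ 3.175×10⁻⁵ T.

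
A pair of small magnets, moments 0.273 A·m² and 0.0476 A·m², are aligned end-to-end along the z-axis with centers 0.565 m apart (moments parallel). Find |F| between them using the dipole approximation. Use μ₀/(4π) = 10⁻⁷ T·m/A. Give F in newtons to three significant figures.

F ≈ 7.65×10⁻⁸ N

On-axis B of dipole 1: B = (μ₀/4π)·2m₁/r³. Force on dipole 2: F = m₂·dB/dr.
dB/dr = −(μ₀/4π)·6m₁/r⁴, so |F| = (μ₀/4π)·6m₁m₂/r⁴.
F = 6(10⁻⁷)(0.273)(0.0476)/(0.565)⁴ = 7.651×10⁻⁸ N.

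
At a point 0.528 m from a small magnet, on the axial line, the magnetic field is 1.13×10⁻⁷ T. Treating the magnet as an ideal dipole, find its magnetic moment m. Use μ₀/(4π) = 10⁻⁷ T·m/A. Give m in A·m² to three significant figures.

On axis B = (μ₀/4π)·2m/r³, so m = Br³·4π/(μ₀·2).
m = (1.13×10⁻⁷)·(0.528)³ / (2·10⁻⁷) = 0.08317 A·m².

m ≈ 0.0832 A·m²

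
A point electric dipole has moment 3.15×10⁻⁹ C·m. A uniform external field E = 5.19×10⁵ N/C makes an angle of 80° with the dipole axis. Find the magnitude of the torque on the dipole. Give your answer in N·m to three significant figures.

τ ≈ 0.00161 N·m

Torque on an electric dipole: τ = pE sinθ.
τ = (3.15×10⁻⁹)(5.19×10⁵)·sin80° = 0.001610 N·m.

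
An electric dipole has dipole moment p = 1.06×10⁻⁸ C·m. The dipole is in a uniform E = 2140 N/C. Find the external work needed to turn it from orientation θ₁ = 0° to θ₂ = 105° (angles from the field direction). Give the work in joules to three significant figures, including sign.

W_ext = ΔU = U(θ₂) − U(θ₁) = −pE cosθ₂ − (−pE cosθ₁) = pE(cosθ₁ − cosθ₂).
W = (1.06×10⁻⁸)(2140)·(cos0° − cos105°) = (2.268×10⁻⁵)·(+1.2588) = 2.856×10⁻⁵ J.

W ≈ 2.86×10⁻⁵ J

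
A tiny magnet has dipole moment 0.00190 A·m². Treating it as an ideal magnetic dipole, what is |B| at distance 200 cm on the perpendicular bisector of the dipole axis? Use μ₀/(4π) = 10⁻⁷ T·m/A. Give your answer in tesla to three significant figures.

In the equatorial plane B = (μ₀/4π)·m/r³ (half the axial value).
B = (10⁻⁷)·(0.00190) / (2.00)³ = 2.375×10⁻¹¹ T.

B ≈ 2.38×10⁻¹¹ T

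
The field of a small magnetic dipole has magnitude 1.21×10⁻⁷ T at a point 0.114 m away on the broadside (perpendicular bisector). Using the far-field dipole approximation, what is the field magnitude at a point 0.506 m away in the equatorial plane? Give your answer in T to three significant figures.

Dipole fields scale as 1/r³ in the far field; the geometry is the same at both points.
B₂ = B₁ · (r₁/r₂)³ = 1.21×10⁻⁷ · (0.114/0.506)³.
(r₁/r₂)³ = (0.2253)³ = 0.01144.
B₂ ≈ 1.384×10⁻⁹ T.

B ≈ 1.38×10⁻⁹ T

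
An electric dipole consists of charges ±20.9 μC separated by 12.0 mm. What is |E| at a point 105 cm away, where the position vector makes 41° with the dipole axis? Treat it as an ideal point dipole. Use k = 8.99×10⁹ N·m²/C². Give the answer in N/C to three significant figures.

E ≈ 3210 N/C

Dipole moment p = qd = (2.09×10⁻⁵ C)(0.0120 m) = 2.508×10⁻⁷ C·m.
At angle θ the dipole field magnitude is E = (kp/r³)·√(1 + 3cos²θ).
kp/r³ = (8.99×10⁹)(2.508×10⁻⁷) / (1.05)³ = 1948 N/C.
√(1 + 3cos²41°) = √(1 + 3·0.5696) = √2.7088 ≈ 1.6458.
E ≈ 1948 × 1.646 = 3206 N/C.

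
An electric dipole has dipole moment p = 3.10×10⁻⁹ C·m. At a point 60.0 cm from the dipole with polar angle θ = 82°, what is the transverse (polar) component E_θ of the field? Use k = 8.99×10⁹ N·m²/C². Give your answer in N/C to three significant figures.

E_θ ≈ 128 N/C

For a dipole, E_θ = (kp sinθ)/r³.
kp/r³ = (8.99×10⁹)(3.10×10⁻⁹)/(0.600)³ = 129.0 N/C.
E_θ = 129.0·sin82° = 127.8 N/C.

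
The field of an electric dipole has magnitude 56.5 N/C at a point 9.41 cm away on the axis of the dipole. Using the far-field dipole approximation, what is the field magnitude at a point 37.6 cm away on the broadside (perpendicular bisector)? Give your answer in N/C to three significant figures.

Dipole fields scale as 1/r³ in the far field.
The axial field is twice the equatorial field at the same r, so the geometry factor is 1/2.
E₂ = E₁ · (1/2) · (r₁/r₂)³ = 56.5 · 0.5 · (9.41/37.6)³.
(r₁/r₂)³ = (0.2503)³ = 0.01567.
E₂ ≈ 0.4428 N/C.

E ≈ 0.443 N/C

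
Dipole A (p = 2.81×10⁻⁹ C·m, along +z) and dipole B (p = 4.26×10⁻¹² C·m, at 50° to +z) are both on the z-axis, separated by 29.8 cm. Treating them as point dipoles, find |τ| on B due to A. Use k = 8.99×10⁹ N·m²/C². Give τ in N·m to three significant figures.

The second dipole sits on the axis of the first, so the field there is axial: E₁ = 2kp₁/r³ along +z.
E₁ = 2(8.99×10⁹)(2.81×10⁻⁹)/(0.298)³ = 1909 N/C.
Torque on the second dipole: τ = p₂ E₁ sinθ.
τ = (4.26×10⁻¹²)(1909)·sin50° = 6.230×10⁻⁹ N·m.

τ ≈ 6.23×10⁻⁹ N·m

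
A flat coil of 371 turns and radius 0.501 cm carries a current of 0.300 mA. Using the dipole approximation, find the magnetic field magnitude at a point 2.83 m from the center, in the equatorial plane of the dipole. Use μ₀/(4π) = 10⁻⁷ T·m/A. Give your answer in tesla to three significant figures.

B ≈ 3.87×10⁻¹⁴ T

m = NIA = NIπa² = 371·(3.00×10⁻⁴)·π·(0.00501)² = 8.776×10⁻⁶ A·m².
In the equatorial plane B = (μ₀/4π)·m/r³ (half the axial value).
B = (10⁻⁷)·(8.776×10⁻⁶) / (2.83)³ = 3.872×10⁻¹⁴ T.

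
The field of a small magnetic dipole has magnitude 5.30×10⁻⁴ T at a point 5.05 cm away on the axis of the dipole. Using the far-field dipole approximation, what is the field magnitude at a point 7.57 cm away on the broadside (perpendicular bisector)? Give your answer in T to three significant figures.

B ≈ 7.87×10⁻⁵ T

Dipole fields scale as 1/r³ in the far field.
The axial field is twice the equatorial field at the same r, so the geometry factor is 1/2.
B₂ = B₁ · (1/2) · (r₁/r₂)³ = 5.30×10⁻⁴ · 0.5 · (5.05/7.57)³.
(r₁/r₂)³ = (0.6671)³ = 0.2969.
B₂ ≈ 7.867×10⁻⁵ T.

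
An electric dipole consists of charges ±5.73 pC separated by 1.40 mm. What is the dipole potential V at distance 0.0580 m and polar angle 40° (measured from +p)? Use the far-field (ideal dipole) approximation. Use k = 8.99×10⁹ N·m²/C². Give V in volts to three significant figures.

V ≈ 0.0164 V

Dipole moment p = qd = (5.73×10⁻¹² C)(0.00140 m) = 8.022×10⁻¹⁵ C·m.
The dipole potential is V = kp cosθ / r².
V = (8.99×10⁹)(8.022×10⁻¹⁵)·cos40° / (0.0580)² = 0.01642 V.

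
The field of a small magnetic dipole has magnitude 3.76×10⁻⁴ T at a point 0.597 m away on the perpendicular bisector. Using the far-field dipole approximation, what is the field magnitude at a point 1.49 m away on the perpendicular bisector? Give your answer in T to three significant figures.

B ≈ 2.42×10⁻⁵ T

Dipole fields scale as 1/r³ in the far field; the geometry is the same at both points.
B₂ = B₁ · (r₁/r₂)³ = 3.76×10⁻⁴ · (0.597/1.49)³.
(r₁/r₂)³ = (0.4007)³ = 0.06432.
B₂ ≈ 2.419×10⁻⁵ T.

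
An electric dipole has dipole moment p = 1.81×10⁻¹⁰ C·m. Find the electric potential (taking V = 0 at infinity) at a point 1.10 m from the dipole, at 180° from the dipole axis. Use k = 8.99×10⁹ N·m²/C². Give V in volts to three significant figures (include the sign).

The dipole potential is V = kp cosθ / r².
V = (8.99×10⁹)(1.81×10⁻¹⁰)·cos180° / (1.10)² = -1.345 V.

V ≈ -1.34 V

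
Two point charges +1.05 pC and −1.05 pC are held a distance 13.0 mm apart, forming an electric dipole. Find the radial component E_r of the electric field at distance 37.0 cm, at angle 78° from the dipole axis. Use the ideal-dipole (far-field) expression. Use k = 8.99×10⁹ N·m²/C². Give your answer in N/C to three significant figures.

E_r ≈ 0.00101 N/C

Dipole moment p = qd = (1.05×10⁻¹² C)(0.0130 m) = 1.365×10⁻¹⁴ C·m.
For a dipole, E_r = (2kp cosθ)/r³.
kp/r³ = (8.99×10⁹)(1.365×10⁻¹⁴)/(0.370)³ = 0.002423 N/C.
E_r = 2·0.002423·cos78° = 0.001007 N/C.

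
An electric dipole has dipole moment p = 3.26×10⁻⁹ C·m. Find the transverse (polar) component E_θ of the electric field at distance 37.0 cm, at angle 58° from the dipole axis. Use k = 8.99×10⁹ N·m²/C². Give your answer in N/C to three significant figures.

E_θ ≈ 491 N/C

For a dipole, E_θ = (kp sinθ)/r³.
kp/r³ = (8.99×10⁹)(3.26×10⁻⁹)/(0.370)³ = 578.6 N/C.
E_θ = 578.6·sin58° = 490.7 N/C.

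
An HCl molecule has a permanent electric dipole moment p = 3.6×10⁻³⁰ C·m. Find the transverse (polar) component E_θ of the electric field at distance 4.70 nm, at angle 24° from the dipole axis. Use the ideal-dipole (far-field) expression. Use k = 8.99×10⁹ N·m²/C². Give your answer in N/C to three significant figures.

E_θ ≈ 1.27×10⁵ N/C

For a dipole, E_θ = (kp sinθ)/r³.
kp/r³ = (8.99×10⁹)(3.60×10⁻³⁰)/(4.70×10⁻⁹)³ = 3.117×10⁵ N/C.
E_θ = 3.117×10⁵·sin24° = 1.268×10⁵ N/C.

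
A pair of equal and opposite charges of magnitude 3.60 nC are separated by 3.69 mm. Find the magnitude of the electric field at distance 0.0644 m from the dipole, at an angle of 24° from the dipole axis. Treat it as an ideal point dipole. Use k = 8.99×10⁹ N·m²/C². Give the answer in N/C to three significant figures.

Dipole moment p = qd = (3.60×10⁻⁹ C)(0.00369 m) = 1.328×10⁻¹¹ C·m.
At angle θ the dipole field magnitude is E = (kp/r³)·√(1 + 3cos²θ).
kp/r³ = (8.99×10⁹)(1.328×10⁻¹¹) / (0.0644)³ = 447.0 N/C.
√(1 + 3cos²24°) = √(1 + 3·0.8346) = √3.5037 ≈ 1.8718.
E ≈ 447.0 × 1.872 = 836.7 N/C.

E ≈ 837 N/C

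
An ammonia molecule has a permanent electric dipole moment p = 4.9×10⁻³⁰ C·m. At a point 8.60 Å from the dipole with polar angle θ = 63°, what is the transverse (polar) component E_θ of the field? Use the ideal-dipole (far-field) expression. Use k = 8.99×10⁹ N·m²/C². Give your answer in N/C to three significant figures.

E_θ ≈ 6.17×10⁷ N/C

For a dipole, E_θ = (kp sinθ)/r³.
kp/r³ = (8.99×10⁹)(4.90×10⁻³⁰)/(8.60×10⁻¹⁰)³ = 6.926×10⁷ N/C.
E_θ = 6.926×10⁷·sin63° = 6.171×10⁷ N/C.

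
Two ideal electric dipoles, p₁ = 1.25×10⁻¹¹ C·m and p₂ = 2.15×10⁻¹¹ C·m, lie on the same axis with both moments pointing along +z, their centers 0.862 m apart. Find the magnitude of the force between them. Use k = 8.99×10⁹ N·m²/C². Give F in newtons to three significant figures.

On-axis field of dipole 1 at distance r: E = 2kp₁/r³. Force on dipole 2 is F = p₂·dE/dr (gradient along axis).
dE/dr = −6kp₁/r⁴, so |F| = 6kp₁p₂/r⁴ (attractive for aligned moments).
F = 6(8.99×10⁹)(1.25×10⁻¹¹)(2.15×10⁻¹¹)/(0.862)⁴ = 2.626×10⁻¹¹ N.

F ≈ 2.63×10⁻¹¹ N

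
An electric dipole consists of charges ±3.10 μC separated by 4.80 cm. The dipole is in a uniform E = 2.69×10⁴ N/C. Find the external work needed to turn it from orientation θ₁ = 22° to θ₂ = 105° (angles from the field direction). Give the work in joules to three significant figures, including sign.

Dipole moment p = qd = (3.10×10⁻⁶ C)(0.0480 m) = 1.488×10⁻⁷ C·m.
W_ext = ΔU = U(θ₂) − U(θ₁) = −pE cosθ₂ − (−pE cosθ₁) = pE(cosθ₁ − cosθ₂).
W = (1.488×10⁻⁷)(2.69×10⁴)·(cos22° − cos105°) = (0.004003)·(+1.1860) = 0.004747 J.

W ≈ 0.00475 J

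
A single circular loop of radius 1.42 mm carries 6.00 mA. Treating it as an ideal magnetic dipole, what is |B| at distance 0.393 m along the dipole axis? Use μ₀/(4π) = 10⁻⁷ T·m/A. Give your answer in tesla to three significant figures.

Magnetic moment m = IA = Iπa² = (0.00600)·π·(0.00142)² = 3.801×10⁻⁸ A·m².
On axis B = (μ₀/4π)·2m/r³.
B = 2·(10⁻⁷)·(3.801×10⁻⁸) / (0.393)³ = 1.252×10⁻¹³ T.

B ≈ 1.25×10⁻¹³ T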